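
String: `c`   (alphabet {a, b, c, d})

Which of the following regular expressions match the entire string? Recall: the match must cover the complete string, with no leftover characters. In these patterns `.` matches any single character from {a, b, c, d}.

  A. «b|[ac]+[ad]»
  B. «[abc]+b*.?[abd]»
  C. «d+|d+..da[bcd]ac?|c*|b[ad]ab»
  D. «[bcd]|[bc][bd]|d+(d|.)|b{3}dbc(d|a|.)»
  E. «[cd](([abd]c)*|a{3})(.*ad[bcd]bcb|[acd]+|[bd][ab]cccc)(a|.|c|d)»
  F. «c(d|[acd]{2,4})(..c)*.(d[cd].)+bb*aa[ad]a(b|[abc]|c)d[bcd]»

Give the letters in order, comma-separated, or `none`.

A → no match
B → no match
C → match
D → match
E → no match
F → no match

C, D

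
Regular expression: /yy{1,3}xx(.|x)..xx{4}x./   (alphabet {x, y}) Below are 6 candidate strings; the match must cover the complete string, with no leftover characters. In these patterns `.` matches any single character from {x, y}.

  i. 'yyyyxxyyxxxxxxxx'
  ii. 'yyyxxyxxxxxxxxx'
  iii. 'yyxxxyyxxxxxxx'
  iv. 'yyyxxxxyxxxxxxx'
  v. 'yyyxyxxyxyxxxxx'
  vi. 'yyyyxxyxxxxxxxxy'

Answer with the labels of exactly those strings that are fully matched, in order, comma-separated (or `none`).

i → match
ii → match
iii → match
iv → match
v → no match
vi → match

i, ii, iii, iv, vi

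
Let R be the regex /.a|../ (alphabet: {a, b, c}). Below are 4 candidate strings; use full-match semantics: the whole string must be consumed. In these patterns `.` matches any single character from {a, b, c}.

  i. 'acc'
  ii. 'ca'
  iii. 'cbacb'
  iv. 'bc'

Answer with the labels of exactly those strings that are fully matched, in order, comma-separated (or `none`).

i → no match
ii → match
iii → no match
iv → match

ii, iv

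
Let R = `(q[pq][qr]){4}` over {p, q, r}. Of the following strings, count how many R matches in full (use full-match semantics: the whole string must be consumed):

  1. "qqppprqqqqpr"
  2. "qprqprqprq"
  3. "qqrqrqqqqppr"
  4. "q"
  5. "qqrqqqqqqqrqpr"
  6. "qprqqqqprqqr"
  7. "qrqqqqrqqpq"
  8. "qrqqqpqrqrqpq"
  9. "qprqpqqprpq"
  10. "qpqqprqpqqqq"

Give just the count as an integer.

2

1 → no match
2 → no match
3 → no match
4 → no match
5 → no match
6 → match
7 → no match
8 → no match
9 → no match
10 → match
Total matched: 2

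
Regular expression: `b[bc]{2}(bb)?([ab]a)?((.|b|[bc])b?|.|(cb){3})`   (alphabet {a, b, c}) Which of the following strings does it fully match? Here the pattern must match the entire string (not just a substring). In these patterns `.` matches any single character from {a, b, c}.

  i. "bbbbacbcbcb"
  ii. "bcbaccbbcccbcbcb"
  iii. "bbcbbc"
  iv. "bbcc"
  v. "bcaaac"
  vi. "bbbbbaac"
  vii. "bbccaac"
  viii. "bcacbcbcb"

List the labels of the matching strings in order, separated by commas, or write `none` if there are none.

i. "bbbbacbcbcb" → match
ii → no match
iii. "bbcbbc" → match
iv. "bbcc" → match
v. "bcaaac" → no match
vi. "bbbbbaac" → match
vii. "bbccaac" → no match
viii. "bcacbcbcb" → no match

i, iii, iv, vi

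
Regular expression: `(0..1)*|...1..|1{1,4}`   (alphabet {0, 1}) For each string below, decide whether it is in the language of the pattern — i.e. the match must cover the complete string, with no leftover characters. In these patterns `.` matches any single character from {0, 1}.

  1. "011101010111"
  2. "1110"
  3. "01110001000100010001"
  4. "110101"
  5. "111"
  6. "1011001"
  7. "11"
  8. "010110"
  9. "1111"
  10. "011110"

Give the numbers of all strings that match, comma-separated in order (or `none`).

1 → match
2 → no match
3 → match
4 → match
5 → match
6 → no match
7 → match
8 → match
9 → match
10 → match

1, 3, 4, 5, 7, 8, 9, 10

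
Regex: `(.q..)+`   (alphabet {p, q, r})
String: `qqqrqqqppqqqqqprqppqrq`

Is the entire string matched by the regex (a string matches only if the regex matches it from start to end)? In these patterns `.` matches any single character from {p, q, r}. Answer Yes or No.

No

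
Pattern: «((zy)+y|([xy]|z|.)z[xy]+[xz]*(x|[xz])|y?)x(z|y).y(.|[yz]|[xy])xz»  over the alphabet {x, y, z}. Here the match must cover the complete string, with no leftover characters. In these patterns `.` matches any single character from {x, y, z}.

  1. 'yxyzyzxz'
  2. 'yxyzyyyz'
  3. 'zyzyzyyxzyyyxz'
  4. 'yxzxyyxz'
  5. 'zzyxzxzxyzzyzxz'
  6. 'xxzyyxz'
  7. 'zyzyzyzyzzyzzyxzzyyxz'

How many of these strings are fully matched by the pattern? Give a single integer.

1 → match
2 → no match — must end with 'xz'
3 → match
4 → match
5 → no match
6 → no match
7 → no match
Total matched: 3

3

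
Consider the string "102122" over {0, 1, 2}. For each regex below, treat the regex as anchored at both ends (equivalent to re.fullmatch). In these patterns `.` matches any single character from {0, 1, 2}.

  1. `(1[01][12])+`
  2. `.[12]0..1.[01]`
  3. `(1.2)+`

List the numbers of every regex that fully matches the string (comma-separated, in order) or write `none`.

3

1 → no match
2 → no match
3 → match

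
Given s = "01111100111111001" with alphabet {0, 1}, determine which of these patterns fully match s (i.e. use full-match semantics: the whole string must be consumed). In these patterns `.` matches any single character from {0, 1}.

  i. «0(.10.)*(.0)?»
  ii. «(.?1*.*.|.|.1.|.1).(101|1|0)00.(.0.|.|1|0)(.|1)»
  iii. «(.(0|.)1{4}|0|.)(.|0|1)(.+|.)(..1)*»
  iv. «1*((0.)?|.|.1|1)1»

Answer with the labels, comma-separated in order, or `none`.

iii

i → no match
ii → no match
iii → match
iv → no match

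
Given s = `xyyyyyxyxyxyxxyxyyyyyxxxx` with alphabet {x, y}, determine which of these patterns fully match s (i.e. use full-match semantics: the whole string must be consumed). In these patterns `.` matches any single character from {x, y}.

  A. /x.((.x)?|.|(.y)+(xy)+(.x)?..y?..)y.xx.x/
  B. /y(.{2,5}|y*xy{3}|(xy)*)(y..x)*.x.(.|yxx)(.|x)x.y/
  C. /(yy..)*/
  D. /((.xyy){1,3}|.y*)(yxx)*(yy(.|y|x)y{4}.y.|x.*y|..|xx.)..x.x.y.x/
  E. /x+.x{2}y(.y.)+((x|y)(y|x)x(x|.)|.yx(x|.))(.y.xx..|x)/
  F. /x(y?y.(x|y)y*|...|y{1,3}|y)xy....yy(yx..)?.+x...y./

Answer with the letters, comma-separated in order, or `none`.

A

A → match
B → no match — must start with `y`
C → no match
D → no match
E → no match
F → no match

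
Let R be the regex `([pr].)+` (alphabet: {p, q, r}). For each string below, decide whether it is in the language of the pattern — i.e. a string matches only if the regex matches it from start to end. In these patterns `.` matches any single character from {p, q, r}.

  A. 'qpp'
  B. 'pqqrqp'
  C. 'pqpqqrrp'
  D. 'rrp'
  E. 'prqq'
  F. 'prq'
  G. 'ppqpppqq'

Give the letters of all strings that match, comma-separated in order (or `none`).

none

A → no match
B → no match
C → no match
D → no match
E → no match
F → no match
G → no match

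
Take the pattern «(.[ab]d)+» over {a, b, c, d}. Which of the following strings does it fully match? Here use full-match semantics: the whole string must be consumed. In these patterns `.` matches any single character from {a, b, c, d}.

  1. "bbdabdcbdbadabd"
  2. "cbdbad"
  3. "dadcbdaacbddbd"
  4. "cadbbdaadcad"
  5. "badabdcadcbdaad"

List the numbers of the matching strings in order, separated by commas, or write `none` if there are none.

1 → match
2 → match
3 → no match
4 → match
5 → match

1, 2, 4, 5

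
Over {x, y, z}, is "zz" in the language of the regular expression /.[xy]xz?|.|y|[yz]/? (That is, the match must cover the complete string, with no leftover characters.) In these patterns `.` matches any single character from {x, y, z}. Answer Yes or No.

No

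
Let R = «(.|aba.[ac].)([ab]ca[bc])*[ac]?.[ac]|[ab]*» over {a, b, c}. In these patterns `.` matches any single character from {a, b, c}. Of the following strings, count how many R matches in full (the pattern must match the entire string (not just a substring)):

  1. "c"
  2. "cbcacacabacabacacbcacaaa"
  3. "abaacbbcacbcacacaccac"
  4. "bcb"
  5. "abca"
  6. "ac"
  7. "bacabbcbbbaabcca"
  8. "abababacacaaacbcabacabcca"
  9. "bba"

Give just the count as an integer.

3

1 → no match
2 → match
3 → match
4 → no match
5 → no match
6 → no match
7 → no match
8 → no match
9 → match
Total matched: 3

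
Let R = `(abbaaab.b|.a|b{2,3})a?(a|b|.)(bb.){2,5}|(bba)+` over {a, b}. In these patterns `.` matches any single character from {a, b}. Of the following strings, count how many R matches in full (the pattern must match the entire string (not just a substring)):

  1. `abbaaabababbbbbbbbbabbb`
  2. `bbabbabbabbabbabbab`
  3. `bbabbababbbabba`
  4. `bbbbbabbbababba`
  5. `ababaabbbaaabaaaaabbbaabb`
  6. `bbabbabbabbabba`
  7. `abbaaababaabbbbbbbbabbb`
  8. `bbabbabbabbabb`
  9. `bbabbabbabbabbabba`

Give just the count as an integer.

1 → match
2 → no match
3 → no match
4 → no match
5 → no match
6 → match
7 → match
8 → no match
9 → match
Total matched: 4

4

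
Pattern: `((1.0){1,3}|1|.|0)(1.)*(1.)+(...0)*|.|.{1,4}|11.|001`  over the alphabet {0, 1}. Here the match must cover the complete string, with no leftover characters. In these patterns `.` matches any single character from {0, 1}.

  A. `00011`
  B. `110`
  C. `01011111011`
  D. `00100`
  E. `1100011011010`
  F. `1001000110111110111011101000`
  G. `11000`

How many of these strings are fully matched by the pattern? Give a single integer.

A → no match
B → match
C → match
D → no match
E → no match
F → no match
G → no match
Total matched: 2

2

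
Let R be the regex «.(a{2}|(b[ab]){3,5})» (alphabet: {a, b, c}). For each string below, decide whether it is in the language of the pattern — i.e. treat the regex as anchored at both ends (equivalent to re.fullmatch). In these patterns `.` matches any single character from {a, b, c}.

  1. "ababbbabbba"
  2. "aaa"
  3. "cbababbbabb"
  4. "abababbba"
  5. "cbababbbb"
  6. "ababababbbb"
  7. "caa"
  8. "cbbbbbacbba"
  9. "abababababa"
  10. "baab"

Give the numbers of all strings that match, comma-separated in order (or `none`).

1, 2, 3, 4, 5, 6, 7, 9

1. "ababbbabbba" → match
2. "aaa" → match
3. "cbababbbabb" → match
4. "abababbba" → match
5. "cbababbbb" → match
6. "ababababbbb" → match
7. "caa" → match
8. "cbbbbbacbba" → no match
9. "abababababa" → match
10. "baab" → no match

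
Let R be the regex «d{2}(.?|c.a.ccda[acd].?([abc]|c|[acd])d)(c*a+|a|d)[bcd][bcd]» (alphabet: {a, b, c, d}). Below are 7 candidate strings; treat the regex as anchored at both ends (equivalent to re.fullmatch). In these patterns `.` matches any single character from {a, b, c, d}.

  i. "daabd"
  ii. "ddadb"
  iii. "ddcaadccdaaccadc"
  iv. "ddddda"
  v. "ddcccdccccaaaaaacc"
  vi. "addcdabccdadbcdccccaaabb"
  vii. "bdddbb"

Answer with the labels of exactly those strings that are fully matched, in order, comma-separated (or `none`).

i → no match
ii → match
iii → no match
iv → no match
v → no match
vi → no match — must start with "d"
vii → no match — must start with "d"

ii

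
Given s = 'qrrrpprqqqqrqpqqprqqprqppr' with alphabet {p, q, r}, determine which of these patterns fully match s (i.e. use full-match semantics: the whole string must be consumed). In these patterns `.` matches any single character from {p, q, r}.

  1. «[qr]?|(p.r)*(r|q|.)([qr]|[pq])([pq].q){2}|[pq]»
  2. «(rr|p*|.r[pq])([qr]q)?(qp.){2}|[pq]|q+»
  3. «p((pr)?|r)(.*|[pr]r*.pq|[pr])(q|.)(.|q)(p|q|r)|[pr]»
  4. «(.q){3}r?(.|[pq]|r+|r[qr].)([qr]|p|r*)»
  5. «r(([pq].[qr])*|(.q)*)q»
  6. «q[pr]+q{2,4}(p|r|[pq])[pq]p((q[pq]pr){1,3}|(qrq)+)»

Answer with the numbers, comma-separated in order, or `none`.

6

1 → no match
2 → no match
3 → no match
4 → no match
5 → no match — must start with 'r'
6 → match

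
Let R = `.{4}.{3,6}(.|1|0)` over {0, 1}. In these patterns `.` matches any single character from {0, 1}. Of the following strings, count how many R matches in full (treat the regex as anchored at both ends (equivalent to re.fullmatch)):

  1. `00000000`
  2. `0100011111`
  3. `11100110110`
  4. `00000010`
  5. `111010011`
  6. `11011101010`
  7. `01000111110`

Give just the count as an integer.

1 → match
2 → match
3 → match
4 → match
5 → match
6 → match
7 → match
Total matched: 7

7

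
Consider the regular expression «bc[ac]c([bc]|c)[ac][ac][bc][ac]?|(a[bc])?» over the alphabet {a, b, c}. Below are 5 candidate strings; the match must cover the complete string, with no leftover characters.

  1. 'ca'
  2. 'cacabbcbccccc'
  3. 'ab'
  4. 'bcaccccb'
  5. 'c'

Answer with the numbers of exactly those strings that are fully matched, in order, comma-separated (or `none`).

1. 'ca' → no match
2 → no match
3. 'ab' → match
4. 'bcaccccb' → match
5. 'c' → no match

3, 4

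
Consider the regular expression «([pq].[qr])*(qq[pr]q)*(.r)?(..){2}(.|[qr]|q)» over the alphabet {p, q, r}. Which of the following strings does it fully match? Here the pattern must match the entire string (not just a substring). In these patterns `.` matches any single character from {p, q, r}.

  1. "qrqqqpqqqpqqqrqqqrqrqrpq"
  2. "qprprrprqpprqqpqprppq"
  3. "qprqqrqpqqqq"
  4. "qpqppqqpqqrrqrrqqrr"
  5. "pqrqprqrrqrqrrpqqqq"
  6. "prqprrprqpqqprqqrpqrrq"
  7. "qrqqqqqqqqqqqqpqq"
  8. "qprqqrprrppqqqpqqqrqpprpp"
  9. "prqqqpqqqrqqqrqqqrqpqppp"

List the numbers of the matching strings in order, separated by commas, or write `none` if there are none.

1, 2, 3, 4, 5, 6, 7, 8, 9

1 → match
2 → match
3 → match
4 → match
5 → match
6 → match
7 → match
8 → match
9 → match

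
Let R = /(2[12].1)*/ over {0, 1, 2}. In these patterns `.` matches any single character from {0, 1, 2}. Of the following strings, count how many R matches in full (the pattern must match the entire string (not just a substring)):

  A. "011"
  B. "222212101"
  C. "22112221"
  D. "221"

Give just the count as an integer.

1

A → no match
B → no match
C → match
D → no match
Total matched: 1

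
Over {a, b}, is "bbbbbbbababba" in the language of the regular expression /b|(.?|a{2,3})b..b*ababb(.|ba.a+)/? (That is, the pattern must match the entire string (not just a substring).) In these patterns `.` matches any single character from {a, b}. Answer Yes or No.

Yes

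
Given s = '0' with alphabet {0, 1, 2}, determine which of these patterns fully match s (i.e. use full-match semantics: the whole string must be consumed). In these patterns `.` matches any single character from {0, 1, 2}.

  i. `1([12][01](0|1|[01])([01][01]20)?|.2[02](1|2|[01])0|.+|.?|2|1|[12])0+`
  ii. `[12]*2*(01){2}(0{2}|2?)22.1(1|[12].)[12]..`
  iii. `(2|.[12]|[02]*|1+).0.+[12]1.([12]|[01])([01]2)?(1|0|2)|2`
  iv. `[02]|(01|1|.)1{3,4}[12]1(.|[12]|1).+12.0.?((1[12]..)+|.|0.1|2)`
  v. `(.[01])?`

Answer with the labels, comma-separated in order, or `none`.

iv

i → no match — must start with '1'
ii → no match
iii → no match
iv → match
v → no match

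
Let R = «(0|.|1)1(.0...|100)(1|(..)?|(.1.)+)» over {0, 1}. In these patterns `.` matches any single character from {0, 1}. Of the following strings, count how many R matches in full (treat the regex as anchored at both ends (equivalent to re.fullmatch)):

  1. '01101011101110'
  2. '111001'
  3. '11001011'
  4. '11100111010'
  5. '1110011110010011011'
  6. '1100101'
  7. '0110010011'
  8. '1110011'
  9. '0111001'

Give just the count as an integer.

7

1 → no match
2 → match
3 → match
4 → match
5 → match
6 → match
7 → match
8 → match
9 → no match
Total matched: 7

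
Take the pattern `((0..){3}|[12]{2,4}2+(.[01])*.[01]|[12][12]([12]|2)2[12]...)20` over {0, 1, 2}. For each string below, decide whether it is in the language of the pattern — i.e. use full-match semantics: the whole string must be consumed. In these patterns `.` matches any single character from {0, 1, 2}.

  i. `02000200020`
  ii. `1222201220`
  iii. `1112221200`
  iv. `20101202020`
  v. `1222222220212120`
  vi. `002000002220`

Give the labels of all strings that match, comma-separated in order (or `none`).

i. `02000200020` → match
ii. `1222201220` → match
iii. `1112221200` → no match — must end with `20`
iv. `20101202020` → no match
v → match
vi. `002000002220` → no match

i, ii, v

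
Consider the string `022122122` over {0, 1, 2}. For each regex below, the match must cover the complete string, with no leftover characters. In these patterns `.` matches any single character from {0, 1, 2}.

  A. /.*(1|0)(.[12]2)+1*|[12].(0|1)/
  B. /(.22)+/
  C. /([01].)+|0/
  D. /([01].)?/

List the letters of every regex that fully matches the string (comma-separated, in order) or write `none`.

A → no match
B → match
C → no match
D → no match

B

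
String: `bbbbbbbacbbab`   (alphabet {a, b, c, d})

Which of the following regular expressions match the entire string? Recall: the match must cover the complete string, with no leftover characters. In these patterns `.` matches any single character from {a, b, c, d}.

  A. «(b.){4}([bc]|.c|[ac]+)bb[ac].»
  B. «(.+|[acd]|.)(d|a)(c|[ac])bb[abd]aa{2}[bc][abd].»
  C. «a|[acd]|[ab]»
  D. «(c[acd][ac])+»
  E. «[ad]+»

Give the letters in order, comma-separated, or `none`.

A → match
B → no match
C → no match
D → no match — must start with `c`
E → no match

A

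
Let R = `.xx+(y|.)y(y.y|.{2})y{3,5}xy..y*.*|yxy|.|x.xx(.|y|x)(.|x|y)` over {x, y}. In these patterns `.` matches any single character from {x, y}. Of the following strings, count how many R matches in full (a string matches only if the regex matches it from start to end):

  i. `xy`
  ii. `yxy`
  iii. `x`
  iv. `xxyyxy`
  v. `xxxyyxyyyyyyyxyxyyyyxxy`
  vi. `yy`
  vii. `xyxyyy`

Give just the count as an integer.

2

i → no match
ii → match
iii → match
iv → no match
v → no match
vi → no match
vii → no match
Total matched: 2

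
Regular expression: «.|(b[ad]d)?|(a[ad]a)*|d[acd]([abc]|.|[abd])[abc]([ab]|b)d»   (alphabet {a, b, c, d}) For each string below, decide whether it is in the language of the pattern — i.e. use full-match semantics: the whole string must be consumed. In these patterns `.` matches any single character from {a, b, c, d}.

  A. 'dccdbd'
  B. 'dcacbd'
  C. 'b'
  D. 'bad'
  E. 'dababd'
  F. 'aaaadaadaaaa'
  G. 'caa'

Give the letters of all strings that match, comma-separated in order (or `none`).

A. 'dccdbd' → no match
B. 'dcacbd' → match
C. 'b' → match
D. 'bad' → match
E. 'dababd' → match
F. 'aaaadaadaaaa' → match
G. 'caa' → no match

B, C, D, E, F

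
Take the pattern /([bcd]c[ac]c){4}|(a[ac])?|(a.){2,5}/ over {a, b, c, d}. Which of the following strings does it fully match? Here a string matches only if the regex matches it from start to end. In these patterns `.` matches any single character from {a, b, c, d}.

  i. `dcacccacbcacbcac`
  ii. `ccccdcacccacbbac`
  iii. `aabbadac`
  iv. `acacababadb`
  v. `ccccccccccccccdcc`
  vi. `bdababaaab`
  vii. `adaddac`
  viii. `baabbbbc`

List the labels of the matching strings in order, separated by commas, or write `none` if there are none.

i

i → match
ii → no match
iii → no match
iv → no match
v → no match
vi → no match
vii → no match
viii → no match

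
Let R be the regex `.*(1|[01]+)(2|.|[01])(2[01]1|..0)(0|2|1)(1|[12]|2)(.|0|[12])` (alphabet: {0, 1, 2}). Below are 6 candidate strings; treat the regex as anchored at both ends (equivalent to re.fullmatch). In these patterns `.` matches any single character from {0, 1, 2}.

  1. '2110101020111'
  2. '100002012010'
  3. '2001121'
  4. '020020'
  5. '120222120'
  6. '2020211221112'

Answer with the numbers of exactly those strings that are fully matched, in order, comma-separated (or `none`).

1

1 → match
2 → no match
3 → no match
4 → no match
5 → no match
6 → no match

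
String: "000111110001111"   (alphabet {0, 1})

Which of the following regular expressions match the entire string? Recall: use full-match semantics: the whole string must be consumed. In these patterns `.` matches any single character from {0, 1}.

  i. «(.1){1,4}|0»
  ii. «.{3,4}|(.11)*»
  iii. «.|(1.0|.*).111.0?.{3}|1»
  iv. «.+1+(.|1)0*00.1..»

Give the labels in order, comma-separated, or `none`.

i → no match
ii → no match
iii → no match
iv → match

iv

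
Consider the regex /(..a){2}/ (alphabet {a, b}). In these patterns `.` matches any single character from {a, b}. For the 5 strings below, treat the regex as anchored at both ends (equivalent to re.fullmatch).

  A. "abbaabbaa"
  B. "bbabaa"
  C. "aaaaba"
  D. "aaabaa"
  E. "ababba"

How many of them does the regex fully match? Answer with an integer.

A → no match
B → match
C → match
D → match
E → match
Total matched: 4

4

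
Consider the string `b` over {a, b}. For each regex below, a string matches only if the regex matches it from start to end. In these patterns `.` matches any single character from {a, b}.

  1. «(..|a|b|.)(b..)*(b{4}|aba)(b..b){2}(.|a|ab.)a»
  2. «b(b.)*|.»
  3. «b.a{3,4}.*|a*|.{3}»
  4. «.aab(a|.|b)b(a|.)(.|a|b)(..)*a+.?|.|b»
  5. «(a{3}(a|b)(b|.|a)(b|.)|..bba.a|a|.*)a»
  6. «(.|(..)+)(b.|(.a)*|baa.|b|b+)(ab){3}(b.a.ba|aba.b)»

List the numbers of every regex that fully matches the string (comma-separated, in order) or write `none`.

1 → no match — must end with `a`
2 → match
3 → no match
4 → match
5 → no match — must end with `a`
6 → no match

2, 4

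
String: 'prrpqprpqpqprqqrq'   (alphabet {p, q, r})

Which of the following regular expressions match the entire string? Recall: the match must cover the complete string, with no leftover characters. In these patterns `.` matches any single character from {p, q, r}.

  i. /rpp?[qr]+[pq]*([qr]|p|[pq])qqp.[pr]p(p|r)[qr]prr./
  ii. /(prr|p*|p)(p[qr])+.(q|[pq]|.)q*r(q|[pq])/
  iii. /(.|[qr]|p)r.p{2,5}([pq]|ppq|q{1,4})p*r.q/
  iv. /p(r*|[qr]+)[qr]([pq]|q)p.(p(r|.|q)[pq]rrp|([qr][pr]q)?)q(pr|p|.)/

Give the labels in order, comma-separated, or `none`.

i → no match — must start with 'rp'
ii → match
iii → no match
iv → no match

ii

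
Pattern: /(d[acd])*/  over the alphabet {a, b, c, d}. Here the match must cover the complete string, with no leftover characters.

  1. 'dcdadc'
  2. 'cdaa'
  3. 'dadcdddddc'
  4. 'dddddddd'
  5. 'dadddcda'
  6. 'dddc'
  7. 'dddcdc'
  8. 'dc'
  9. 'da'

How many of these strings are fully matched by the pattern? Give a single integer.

8

1. 'dcdadc' → match
2. 'cdaa' → no match
3. 'dadcdddddc' → match
4. 'dddddddd' → match
5. 'dadddcda' → match
6. 'dddc' → match
7. 'dddcdc' → match
8. 'dc' → match
9. 'da' → match
Total matched: 8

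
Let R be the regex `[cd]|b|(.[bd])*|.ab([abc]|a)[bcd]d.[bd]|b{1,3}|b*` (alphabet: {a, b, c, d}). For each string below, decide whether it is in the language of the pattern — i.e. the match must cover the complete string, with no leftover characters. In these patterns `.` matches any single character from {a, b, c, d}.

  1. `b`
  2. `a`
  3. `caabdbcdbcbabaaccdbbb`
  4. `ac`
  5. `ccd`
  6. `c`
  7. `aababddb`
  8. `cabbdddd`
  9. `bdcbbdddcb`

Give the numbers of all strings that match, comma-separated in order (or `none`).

1. `b` → match
2. `a` → no match
3 → no match
4. `ac` → no match
5. `ccd` → no match
6. `c` → match
7. `aababddb` → match
8. `cabbdddd` → match
9. `bdcbbdddcb` → match

1, 6, 7, 8, 9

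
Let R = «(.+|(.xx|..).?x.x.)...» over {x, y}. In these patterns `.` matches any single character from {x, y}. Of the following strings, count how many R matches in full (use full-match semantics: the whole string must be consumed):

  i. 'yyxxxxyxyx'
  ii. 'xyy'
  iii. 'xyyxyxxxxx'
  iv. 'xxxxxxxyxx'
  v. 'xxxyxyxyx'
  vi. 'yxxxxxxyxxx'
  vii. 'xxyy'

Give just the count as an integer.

6

i → match
ii → no match
iii → match
iv → match
v → match
vi → match
vii → match
Total matched: 6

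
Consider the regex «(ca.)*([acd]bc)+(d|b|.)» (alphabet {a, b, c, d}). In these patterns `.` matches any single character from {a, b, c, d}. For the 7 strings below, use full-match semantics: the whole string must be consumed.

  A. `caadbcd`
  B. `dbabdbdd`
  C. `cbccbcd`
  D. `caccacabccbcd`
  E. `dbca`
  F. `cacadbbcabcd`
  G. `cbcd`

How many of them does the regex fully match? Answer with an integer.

A → match
B → no match
C → match
D → match
E → match
F → no match
G → match
Total matched: 5

5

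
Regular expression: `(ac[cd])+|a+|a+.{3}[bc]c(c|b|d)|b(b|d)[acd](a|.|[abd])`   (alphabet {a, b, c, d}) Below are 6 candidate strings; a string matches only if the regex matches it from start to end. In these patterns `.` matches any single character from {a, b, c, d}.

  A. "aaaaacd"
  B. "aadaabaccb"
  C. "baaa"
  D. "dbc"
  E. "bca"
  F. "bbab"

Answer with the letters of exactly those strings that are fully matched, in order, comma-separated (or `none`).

A → no match
B → no match
C → no match
D → no match
E → no match
F → match

F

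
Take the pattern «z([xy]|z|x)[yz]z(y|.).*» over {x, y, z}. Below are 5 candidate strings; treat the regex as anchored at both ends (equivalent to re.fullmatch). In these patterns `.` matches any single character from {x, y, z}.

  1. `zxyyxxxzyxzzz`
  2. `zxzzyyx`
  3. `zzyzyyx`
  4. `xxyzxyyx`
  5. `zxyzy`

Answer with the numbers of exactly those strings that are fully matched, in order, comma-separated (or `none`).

2, 3, 5

1 → no match
2 → match
3 → match
4 → no match — must start with `z`
5 → match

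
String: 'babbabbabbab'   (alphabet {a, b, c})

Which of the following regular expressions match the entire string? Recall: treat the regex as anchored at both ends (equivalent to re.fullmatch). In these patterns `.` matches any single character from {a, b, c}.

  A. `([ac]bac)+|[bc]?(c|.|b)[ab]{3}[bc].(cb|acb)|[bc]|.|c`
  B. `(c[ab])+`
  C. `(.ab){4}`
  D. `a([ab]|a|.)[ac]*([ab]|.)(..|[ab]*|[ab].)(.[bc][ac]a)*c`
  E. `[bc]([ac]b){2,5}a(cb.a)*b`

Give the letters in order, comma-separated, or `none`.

A → no match
B → no match — must start with 'c'
C → match
D → no match — must start with 'a'
E → no match

C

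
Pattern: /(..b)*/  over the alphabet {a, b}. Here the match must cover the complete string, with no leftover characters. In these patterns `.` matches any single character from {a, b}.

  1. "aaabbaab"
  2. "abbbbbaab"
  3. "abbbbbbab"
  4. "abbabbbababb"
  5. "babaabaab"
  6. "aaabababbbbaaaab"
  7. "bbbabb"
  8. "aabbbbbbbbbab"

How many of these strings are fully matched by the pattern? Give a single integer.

1 → no match
2 → match
3 → match
4 → match
5 → match
6 → no match
7 → match
8 → no match
Total matched: 5

5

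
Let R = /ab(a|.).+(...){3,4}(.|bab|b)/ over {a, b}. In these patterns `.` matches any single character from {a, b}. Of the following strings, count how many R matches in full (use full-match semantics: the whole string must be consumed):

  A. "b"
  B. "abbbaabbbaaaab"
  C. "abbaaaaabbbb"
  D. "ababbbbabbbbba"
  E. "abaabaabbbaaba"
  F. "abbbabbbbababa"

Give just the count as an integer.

4

A → no match — must start with "ab"
B → match
C → no match
D → match
E → match
F → match
Total matched: 4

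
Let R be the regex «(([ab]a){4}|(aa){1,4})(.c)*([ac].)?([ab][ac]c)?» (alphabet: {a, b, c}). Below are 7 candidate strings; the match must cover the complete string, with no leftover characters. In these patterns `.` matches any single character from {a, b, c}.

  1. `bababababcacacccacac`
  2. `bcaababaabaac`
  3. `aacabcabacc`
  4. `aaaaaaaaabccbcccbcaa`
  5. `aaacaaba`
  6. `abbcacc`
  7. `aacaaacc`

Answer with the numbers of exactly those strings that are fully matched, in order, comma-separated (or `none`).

1 → match
2 → no match
3 → no match
4 → no match
5 → no match
6 → no match
7 → no match

1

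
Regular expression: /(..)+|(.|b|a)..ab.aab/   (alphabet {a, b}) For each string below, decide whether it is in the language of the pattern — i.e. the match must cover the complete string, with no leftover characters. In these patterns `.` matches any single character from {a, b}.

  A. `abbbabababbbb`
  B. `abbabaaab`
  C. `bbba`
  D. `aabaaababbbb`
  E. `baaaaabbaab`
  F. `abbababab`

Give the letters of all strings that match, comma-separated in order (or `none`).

A → no match
B → match
C → match
D → match
E → no match
F → no match

B, C, D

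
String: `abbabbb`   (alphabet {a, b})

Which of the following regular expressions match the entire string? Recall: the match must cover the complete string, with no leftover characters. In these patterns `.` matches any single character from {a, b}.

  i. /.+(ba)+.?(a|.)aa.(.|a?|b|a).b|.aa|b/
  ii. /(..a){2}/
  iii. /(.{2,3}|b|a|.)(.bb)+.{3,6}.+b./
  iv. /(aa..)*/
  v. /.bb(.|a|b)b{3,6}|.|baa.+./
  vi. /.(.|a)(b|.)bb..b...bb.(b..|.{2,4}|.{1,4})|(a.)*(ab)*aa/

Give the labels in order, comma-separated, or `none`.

i → no match
ii → no match — must end with `a`
iii → no match
iv → no match
v → match
vi → no match

v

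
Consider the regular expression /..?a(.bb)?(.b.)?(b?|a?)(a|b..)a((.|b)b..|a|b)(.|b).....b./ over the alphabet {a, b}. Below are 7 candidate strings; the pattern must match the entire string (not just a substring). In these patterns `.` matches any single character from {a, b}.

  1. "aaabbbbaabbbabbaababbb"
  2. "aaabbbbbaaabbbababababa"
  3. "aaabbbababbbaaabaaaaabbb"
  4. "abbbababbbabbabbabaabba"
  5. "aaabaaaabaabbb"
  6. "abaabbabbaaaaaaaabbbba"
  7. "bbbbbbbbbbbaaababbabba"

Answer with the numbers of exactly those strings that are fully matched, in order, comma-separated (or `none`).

1, 2

1 → match
2 → match
3 → no match
4 → no match
5 → no match
6 → no match
7 → no match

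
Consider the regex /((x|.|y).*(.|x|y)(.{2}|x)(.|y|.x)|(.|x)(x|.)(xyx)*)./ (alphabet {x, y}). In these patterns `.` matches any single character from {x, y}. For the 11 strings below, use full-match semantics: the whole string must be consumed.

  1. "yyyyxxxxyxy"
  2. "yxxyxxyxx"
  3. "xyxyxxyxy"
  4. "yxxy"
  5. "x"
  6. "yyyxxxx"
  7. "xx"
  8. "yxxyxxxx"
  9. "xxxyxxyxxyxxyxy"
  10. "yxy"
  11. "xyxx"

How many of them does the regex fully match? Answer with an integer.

1 → match
2 → match
3 → match
4 → no match
5 → no match
6 → match
7 → no match
8 → match
9 → match
10 → match
11 → no match
Total matched: 7

7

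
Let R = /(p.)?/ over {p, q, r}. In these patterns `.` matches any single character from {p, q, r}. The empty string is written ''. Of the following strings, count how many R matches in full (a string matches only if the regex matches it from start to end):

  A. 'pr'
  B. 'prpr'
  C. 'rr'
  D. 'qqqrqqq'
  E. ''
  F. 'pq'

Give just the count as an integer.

3

A. 'pr' → match
B. 'prpr' → no match
C. 'rr' → no match
D. 'qqqrqqq' → no match
E. '' → match
F. 'pq' → match
Total matched: 3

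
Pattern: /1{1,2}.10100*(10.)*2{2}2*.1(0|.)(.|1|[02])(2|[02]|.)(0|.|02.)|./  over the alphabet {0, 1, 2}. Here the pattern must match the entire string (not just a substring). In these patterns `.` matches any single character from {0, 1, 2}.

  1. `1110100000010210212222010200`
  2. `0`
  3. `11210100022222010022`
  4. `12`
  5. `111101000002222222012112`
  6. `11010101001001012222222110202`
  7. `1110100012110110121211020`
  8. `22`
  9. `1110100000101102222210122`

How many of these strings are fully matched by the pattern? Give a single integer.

1 → no match
2. `0` → match
3 → match
4. `12` → no match
5 → match
6 → match
7 → no match
8. `22` → no match
9 → match
Total matched: 5

5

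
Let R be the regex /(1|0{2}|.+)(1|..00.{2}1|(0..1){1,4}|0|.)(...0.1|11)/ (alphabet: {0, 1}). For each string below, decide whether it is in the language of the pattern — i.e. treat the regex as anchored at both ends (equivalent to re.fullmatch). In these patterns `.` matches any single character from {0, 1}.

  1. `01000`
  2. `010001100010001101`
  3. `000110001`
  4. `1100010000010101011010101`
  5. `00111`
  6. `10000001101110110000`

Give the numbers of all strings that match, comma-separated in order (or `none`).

1. `01000` → no match
2 → no match
3. `000110001` → match
4 → no match
5. `00111` → match
6 → no match

3, 5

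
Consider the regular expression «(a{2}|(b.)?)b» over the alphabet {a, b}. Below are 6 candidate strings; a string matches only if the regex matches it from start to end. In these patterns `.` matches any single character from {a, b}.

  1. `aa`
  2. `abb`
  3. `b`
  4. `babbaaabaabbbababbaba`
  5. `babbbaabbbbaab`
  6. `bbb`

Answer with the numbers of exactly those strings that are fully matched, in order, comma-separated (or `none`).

3, 6

1 → no match — must end with `b`
2 → no match
3 → match
4 → no match — must end with `b`
5 → no match
6 → match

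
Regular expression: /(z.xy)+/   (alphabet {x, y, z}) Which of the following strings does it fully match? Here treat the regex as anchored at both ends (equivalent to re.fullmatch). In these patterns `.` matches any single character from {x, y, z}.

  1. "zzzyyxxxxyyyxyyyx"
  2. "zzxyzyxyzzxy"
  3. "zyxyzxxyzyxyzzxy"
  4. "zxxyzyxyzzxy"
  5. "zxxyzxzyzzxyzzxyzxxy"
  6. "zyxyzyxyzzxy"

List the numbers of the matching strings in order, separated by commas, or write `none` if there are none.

1 → no match — must end with "xy"
2 → match
3 → match
4 → match
5 → no match
6 → match

2, 3, 4, 6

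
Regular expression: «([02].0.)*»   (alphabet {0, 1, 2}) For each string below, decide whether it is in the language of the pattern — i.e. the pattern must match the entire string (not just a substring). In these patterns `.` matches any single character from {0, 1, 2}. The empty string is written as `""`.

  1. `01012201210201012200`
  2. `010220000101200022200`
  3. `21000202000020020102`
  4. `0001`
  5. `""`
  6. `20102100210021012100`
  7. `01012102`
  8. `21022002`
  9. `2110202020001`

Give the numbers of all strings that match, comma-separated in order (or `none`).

1, 3, 4, 5, 7, 8

1 → match
2 → no match
3 → match
4 → match
5 → match
6 → no match
7 → match
8 → match
9 → no match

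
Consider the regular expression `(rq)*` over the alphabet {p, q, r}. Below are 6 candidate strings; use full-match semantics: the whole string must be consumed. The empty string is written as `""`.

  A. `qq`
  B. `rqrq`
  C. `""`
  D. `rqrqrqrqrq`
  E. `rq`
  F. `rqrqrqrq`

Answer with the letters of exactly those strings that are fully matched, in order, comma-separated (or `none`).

B, C, D, E, F

A → no match
B → match
C → match
D → match
E → match
F → match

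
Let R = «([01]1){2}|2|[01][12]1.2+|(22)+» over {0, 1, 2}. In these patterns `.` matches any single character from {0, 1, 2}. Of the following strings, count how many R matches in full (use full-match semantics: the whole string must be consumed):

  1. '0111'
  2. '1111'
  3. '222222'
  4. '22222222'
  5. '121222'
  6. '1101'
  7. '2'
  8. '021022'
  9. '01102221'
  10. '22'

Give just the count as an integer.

1 → match
2 → match
3 → match
4 → match
5 → match
6 → match
7 → match
8 → match
9 → no match
10 → match
Total matched: 9

9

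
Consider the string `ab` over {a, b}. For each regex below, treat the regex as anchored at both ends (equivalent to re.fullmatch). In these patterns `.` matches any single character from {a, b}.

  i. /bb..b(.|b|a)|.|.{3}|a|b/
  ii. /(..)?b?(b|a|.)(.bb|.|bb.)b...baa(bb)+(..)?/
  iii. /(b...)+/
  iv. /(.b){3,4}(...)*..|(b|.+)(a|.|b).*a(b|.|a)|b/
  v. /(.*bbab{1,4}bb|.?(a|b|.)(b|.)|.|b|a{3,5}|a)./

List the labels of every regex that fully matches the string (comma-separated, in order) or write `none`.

i → no match
ii → no match
iii → no match — must start with `b`
iv → no match
v → match

v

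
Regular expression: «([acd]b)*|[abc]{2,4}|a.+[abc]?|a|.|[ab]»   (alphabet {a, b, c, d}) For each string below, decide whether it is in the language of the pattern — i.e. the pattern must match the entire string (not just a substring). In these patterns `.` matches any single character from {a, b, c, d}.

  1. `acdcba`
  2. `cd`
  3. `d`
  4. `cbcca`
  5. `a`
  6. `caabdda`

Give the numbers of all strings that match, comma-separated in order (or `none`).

1 → match
2 → no match
3 → match
4 → no match
5 → match
6 → no match

1, 3, 5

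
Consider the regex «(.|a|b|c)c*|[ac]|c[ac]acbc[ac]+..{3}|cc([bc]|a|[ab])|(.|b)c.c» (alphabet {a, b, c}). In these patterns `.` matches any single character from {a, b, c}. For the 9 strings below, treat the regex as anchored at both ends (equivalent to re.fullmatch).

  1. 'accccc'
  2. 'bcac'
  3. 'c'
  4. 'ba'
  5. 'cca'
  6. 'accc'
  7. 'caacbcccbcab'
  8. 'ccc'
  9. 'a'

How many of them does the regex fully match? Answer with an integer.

8

1. 'accccc' → match
2. 'bcac' → match
3. 'c' → match
4. 'ba' → no match
5. 'cca' → match
6. 'accc' → match
7. 'caacbcccbcab' → match
8. 'ccc' → match
9. 'a' → match
Total matched: 8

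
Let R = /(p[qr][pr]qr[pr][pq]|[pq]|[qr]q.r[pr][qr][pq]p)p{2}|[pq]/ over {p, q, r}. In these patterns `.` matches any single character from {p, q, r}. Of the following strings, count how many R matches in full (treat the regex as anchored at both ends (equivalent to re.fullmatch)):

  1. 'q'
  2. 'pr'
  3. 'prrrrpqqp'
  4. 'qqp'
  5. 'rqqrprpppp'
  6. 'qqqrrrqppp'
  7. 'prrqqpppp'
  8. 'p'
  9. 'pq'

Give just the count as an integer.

4

1. 'q' → match
2. 'pr' → no match
3. 'prrrrpqqp' → no match
4. 'qqp' → no match
5. 'rqqrprpppp' → match
6. 'qqqrrrqppp' → match
7. 'prrqqpppp' → no match
8. 'p' → match
9. 'pq' → no match
Total matched: 4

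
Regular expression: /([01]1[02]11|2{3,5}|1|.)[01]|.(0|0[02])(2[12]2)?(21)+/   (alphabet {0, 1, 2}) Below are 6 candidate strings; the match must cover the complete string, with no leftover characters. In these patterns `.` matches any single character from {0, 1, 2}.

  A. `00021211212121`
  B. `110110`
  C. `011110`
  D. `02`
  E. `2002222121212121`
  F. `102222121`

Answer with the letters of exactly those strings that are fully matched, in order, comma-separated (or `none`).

B, E, F

A → no match
B → match
C → no match
D → no match
E → match
F → match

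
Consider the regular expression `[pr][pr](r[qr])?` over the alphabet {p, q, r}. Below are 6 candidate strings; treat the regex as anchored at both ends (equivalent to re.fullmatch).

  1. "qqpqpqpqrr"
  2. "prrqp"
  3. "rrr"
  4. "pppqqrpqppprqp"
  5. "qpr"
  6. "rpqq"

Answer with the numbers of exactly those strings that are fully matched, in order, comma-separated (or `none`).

1 → no match
2 → no match
3 → no match
4 → no match
5 → no match
6 → no match

none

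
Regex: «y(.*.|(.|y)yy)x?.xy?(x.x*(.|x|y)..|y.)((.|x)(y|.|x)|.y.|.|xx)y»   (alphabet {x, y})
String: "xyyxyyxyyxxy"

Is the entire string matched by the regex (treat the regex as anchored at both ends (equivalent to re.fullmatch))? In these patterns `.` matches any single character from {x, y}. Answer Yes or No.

Every match must start with "y", but "xyyxyyxyyxxy" does not.

No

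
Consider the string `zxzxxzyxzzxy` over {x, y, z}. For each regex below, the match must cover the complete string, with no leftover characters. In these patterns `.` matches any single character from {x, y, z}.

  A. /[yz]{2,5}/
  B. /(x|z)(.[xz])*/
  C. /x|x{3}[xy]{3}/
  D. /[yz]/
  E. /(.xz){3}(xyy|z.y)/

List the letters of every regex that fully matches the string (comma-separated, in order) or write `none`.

E

A → no match
B → no match
C → no match — must start with `x`
D → no match
E → match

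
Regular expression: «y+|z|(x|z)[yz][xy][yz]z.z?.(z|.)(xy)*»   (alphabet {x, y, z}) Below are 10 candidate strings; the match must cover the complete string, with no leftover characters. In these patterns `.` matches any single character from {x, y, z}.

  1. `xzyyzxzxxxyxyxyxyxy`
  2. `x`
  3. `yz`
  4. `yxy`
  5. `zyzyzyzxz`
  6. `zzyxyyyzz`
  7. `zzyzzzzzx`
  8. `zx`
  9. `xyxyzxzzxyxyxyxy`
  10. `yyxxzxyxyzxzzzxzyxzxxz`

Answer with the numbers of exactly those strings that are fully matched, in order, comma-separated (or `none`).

1, 7, 9

1 → match
2 → no match
3 → no match
4 → no match
5 → no match
6 → no match
7 → match
8 → no match
9 → match
10 → no match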